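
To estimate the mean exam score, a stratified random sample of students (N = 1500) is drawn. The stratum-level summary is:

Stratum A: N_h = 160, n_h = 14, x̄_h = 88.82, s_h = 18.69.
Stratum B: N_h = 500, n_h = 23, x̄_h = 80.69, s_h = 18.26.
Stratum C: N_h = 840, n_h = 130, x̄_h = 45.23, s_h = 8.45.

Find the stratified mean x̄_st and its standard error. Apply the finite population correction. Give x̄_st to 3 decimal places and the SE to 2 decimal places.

x̄_st = Σ W_h x̄_h = (160·88.82 + 500·80.69 + 840·45.23)/1500 = 61.69960
V̂(x̄_st) = Σ W_h² (1 − n_h/N_h) s_h²/n_h, with W_h = N_h/N and N = 1500:
  stratum A: (160/1500)²·(1 − 14/160)·18.69²/14 = 0.259048
  stratum B: (500/1500)²·(1 − 23/500)·18.26²/23 = 1.53667
  stratum C: (840/1500)²·(1 − 130/840)·8.45²/130 = 0.145588
V̂(x̄_st) = 1.9413
SE(x̄_st) = √1.9413 = 1.39331

x̄_st ≈ 61.700, SE ≈ 1.39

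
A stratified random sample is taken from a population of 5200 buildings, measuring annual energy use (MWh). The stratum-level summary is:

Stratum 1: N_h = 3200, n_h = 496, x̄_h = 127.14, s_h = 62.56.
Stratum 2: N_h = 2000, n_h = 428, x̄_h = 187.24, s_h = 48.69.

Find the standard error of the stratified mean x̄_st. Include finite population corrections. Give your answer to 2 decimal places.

SE(x̄_st) ≈ 1.78

V̂(x̄_st) = Σ W_h² (1 − n_h/N_h) s_h²/n_h, with W_h = N_h/N and N = 5200:
  stratum 1: (3200/5200)²·(1 − 496/3200)·62.56²/496 = 2.525
  stratum 2: (2000/5200)²·(1 − 428/2000)·48.69²/428 = 0.644038
V̂(x̄_st) = 3.16904
SE(x̄_st) = √3.16904 = 1.78018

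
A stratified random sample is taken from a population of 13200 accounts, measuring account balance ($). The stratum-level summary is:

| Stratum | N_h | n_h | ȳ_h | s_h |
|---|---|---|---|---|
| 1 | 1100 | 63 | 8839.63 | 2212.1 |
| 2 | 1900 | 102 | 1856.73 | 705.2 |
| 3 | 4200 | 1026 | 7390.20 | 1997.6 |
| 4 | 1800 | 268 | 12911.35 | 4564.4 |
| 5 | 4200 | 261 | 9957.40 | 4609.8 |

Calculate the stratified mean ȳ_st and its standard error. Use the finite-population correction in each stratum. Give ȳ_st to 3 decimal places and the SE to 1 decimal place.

ȳ_st ≈ 8284.222, SE ≈ 99.3

ȳ_st = Σ W_h ȳ_h = (1100·8839.63 + 1900·1856.73 + 4200·7390.20 + 1800·12911.35 + 4200·9957.40)/13200 = 8284.22197
V̂(ȳ_st) = Σ W_h² (1 − n_h/N_h) s_h²/n_h, with W_h = N_h/N and N = 13200:
  stratum 1: (1100/13200)²·(1 − 63/1100)·2212.1²/63 = 508.502
  stratum 2: (1900/13200)²·(1 − 102/1900)·705.2²/102 = 95.5916
  stratum 3: (4200/13200)²·(1 − 1026/4200)·1997.6²/1026 = 297.562
  stratum 4: (1800/13200)²·(1 − 268/1800)·4564.4²/268 = 1230.31
  stratum 5: (4200/13200)²·(1 − 261/4200)·4609.8²/261 = 7730.56
V̂(ȳ_st) = 9862.53
SE(ȳ_st) = √9862.53 = 99.3103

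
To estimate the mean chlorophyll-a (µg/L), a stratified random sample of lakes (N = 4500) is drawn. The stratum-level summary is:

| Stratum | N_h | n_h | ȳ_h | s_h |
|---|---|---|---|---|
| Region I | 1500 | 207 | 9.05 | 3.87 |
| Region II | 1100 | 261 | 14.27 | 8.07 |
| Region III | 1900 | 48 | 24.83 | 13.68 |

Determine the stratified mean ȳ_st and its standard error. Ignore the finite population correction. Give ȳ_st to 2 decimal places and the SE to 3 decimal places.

ȳ_st = Σ W_h ȳ_h = (1500·9.05 + 1100·14.27 + 1900·24.83)/4500 = 16.98867
V̂(ȳ_st) = Σ W_h² s_h²/n_h, with W_h = N_h/N and N = 4500:
  stratum Region I: (1500/4500)²·3.87²/207 = 0.00803913
  stratum Region II: (1100/4500)²·8.07²/261 = 0.0149096
  stratum Region III: (1900/4500)²·13.68²/48 = 0.695045
V̂(ȳ_st) = 0.717994
SE(ȳ_st) = √0.717994 = 0.847345

ȳ_st ≈ 16.99, SE ≈ 0.847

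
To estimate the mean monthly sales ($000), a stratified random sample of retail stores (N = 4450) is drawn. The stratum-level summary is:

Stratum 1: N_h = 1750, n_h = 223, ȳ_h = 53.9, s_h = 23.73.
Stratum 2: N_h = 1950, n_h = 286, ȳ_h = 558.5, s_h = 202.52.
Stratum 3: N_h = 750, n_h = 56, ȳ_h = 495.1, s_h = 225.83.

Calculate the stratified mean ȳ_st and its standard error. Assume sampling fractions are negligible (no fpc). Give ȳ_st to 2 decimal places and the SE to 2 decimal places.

ȳ_st ≈ 349.38, SE ≈ 7.33

ȳ_st = Σ W_h ȳ_h = (1750·53.9 + 1950·558.5 + 750·495.1)/4450 = 349.37640
V̂(ȳ_st) = Σ W_h² s_h²/n_h, with W_h = N_h/N and N = 4450:
  stratum 1: (1750/4450)²·23.73²/223 = 0.390523
  stratum 2: (1950/4450)²·202.52²/286 = 27.5372
  stratum 3: (750/4450)²·225.83²/56 = 25.8689
V̂(ȳ_st) = 53.7966
SE(ȳ_st) = √53.7966 = 7.33461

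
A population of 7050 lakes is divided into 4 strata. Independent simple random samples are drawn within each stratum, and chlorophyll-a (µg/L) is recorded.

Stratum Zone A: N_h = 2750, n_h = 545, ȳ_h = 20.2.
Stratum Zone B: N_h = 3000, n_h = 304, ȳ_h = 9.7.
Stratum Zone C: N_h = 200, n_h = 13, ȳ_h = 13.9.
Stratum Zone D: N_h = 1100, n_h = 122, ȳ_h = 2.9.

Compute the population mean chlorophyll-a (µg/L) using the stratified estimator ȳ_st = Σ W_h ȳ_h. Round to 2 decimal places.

N = Σ N_h = 7050. Stratum weights W_h = N_h/N.
ȳ_st = (2750·20.2 + 3000·9.7 + 200·13.9 + 1100·2.9) / 7050 = 12.8539

ȳ_st ≈ 12.85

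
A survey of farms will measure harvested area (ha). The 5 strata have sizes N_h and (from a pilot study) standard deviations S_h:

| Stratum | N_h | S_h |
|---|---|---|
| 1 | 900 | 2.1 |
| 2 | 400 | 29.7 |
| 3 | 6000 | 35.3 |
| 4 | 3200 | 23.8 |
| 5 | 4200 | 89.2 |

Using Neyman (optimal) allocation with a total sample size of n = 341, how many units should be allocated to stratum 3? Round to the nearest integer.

Neyman allocation: n_h = n · N_h S_h / Σ N_i S_i, with n = 341.
  stratum 1: N_h·S_h = 900·2.1 = 1890.00
  stratum 2: N_h·S_h = 400·29.7 = 11880.00
  stratum 3: N_h·S_h = 6000·35.3 = 211800.00
  stratum 4: N_h·S_h = 3200·23.8 = 76160.00
  stratum 5: N_h·S_h = 4200·89.2 = 374640.00
Σ N_h S_h = 676370.00
n for stratum 3 = 341·211800.00/676370.00 = 106.781 → 107

107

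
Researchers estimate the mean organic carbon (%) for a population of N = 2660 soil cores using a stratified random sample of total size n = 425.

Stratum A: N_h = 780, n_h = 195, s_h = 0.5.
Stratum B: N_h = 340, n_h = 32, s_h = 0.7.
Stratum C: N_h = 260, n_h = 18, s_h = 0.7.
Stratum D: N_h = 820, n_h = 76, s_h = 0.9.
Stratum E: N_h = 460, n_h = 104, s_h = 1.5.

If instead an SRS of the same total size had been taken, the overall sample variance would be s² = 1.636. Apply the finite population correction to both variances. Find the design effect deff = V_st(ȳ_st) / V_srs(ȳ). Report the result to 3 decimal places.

deff ≈ 0.609

V̂(ȳ_st) = Σ W_h² (1 − n_h/N_h) s_h²/n_h, with W_h = N_h/N and N = 2660:
  stratum A: (780/2660)²·(1 − 195/780)·0.5²/195 = 8.26785e-05
  stratum B: (340/2660)²·(1 − 32/340)·0.7²/32 = 0.000226627
  stratum C: (260/2660)²·(1 − 18/260)·0.7²/18 = 0.000242074
  stratum D: (820/2660)²·(1 − 76/820)·0.9²/76 = 0.000918956
  stratum E: (460/2660)²·(1 − 104/460)·1.5²/104 = 0.000500719
V_st = 0.00197106
V_srs = (1 − 425/2660)·1.636/425 = 0.00323437
deff = V_st / V_srs = 0.00197106/0.00323437 = 0.6094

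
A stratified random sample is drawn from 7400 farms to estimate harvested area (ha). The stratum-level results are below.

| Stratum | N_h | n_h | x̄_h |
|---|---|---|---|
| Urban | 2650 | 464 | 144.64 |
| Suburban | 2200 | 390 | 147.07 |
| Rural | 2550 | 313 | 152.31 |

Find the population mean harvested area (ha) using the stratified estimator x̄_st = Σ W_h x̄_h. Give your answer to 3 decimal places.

N = Σ N_h = 7400. Stratum weights W_h = N_h/N.
x̄_st = (2650·144.64 + 2200·147.07 + 2550·152.31) / 7400 = 148.00547

x̄_st ≈ 148.005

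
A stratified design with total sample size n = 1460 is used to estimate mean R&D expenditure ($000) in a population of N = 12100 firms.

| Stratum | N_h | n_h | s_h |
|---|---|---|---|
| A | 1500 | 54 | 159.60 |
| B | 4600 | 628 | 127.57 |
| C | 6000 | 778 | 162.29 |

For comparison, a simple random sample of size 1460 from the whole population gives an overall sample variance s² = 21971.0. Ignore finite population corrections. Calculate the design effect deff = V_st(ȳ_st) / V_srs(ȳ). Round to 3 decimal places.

deff ≈ 1.284

V̂(ȳ_st) = Σ W_h² s_h²/n_h, with W_h = N_h/N and N = 12100:
  stratum A: (1500/12100)²·159.60²/54 = 7.2491
  stratum B: (4600/12100)²·127.57²/628 = 3.74526
  stratum C: (6000/12100)²·162.29²/778 = 8.32407
V_st = 19.3184
V_srs = s²/n = 21971.0/1460 = 15.0486
deff = V_st / V_srs = 19.3184/15.0486 = 1.2837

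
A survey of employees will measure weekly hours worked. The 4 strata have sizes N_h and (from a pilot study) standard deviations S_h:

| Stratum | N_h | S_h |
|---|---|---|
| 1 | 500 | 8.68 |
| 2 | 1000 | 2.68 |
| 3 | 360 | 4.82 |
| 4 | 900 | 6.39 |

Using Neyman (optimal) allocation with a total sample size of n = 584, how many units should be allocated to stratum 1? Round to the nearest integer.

Neyman allocation: n_h = n · N_h S_h / Σ N_i S_i, with n = 584.
  stratum 1: N_h·S_h = 500·8.68 = 4340.00
  stratum 2: N_h·S_h = 1000·2.68 = 2680.00
  stratum 3: N_h·S_h = 360·4.82 = 1735.20
  stratum 4: N_h·S_h = 900·6.39 = 5751.00
Σ N_h S_h = 14506.20
n for stratum 1 = 584·4340.00/14506.20 = 174.723 → 175

175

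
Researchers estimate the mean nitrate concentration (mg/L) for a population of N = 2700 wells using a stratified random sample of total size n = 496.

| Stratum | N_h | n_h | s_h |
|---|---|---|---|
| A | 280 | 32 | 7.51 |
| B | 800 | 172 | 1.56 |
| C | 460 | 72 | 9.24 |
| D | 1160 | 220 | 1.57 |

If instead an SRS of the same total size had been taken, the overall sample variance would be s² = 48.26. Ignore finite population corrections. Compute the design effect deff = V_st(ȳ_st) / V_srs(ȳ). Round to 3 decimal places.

V̂(ȳ_st) = Σ W_h² s_h²/n_h, with W_h = N_h/N and N = 2700:
  stratum A: (280/2700)²·7.51²/32 = 0.0189548
  stratum B: (800/2700)²·1.56²/172 = 0.00124215
  stratum C: (460/2700)²·9.24²/72 = 0.0344191
  stratum D: (1160/2700)²·1.57²/220 = 0.00206807
V_st = 0.0566841
V_srs = s²/n = 48.26/496 = 0.0972984
deff = V_st / V_srs = 0.0566841/0.0972984 = 0.5826

deff ≈ 0.583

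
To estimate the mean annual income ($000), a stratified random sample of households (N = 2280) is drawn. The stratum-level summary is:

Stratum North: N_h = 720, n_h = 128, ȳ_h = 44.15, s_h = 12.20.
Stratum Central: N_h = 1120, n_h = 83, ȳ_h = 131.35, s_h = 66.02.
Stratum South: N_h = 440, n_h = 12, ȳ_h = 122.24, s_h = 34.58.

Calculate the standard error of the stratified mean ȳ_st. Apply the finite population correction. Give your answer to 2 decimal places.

SE(ȳ_st) ≈ 3.93

V̂(ȳ_st) = Σ W_h² (1 − n_h/N_h) s_h²/n_h, with W_h = N_h/N and N = 2280:
  stratum North: (720/2280)²·(1 − 128/720)·12.20²/128 = 0.0953442
  stratum Central: (1120/2280)²·(1 − 83/1120)·66.02²/83 = 11.7328
  stratum South: (440/2280)²·(1 − 12/440)·34.58²/12 = 3.6099
V̂(ȳ_st) = 15.438
SE(ȳ_st) = √15.438 = 3.92912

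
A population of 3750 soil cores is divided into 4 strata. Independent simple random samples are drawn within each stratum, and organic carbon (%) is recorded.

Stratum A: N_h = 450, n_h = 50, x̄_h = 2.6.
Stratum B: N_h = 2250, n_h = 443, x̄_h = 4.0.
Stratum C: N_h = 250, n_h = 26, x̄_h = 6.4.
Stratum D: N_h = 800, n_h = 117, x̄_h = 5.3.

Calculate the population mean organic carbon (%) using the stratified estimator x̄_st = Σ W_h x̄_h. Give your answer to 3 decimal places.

x̄_st ≈ 4.269

N = Σ N_h = 3750. Stratum weights W_h = N_h/N.
x̄_st = (450·2.6 + 2250·4.0 + 250·6.4 + 800·5.3) / 3750 = 4.26933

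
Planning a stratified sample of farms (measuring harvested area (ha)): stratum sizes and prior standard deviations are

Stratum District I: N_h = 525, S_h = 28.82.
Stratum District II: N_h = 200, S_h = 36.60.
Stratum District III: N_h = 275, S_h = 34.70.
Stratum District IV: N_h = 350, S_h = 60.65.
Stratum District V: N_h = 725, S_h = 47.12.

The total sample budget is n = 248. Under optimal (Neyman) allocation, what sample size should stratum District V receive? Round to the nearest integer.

97

Neyman allocation: n_h = n · N_h S_h / Σ N_i S_i, with n = 248.
  stratum District I: N_h·S_h = 525·28.82 = 15130.50
  stratum District II: N_h·S_h = 200·36.60 = 7320.00
  stratum District III: N_h·S_h = 275·34.70 = 9542.50
  stratum District IV: N_h·S_h = 350·60.65 = 21227.50
  stratum District V: N_h·S_h = 725·47.12 = 34162.00
Σ N_h S_h = 87382.50
n for stratum District V = 248·34162.00/87382.50 = 96.955 → 97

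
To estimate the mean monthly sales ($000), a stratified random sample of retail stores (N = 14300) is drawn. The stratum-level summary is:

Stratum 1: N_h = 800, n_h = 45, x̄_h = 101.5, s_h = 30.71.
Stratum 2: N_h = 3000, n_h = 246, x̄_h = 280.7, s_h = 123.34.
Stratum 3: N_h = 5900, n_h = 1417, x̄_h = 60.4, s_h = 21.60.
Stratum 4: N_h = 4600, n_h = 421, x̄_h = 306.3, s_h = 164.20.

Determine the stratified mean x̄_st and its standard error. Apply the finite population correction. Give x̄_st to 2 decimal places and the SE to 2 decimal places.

x̄_st = Σ W_h x̄_h = (800·101.5 + 3000·280.7 + 5900·60.4 + 4600·306.3)/14300 = 188.01678
V̂(x̄_st) = Σ W_h² (1 − n_h/N_h) s_h²/n_h, with W_h = N_h/N and N = 14300:
  stratum 1: (800/14300)²·(1 − 45/800)·30.71²/45 = 0.061903
  stratum 2: (3000/14300)²·(1 − 246/3000)·123.34²/246 = 2.49854
  stratum 3: (5900/14300)²·(1 − 1417/5900)·21.60²/1417 = 0.0425879
  stratum 4: (4600/14300)²·(1 − 421/4600)·164.20²/421 = 6.02036
V̂(x̄_st) = 8.62339
SE(x̄_st) = √8.62339 = 2.93656

x̄_st ≈ 188.02, SE ≈ 2.94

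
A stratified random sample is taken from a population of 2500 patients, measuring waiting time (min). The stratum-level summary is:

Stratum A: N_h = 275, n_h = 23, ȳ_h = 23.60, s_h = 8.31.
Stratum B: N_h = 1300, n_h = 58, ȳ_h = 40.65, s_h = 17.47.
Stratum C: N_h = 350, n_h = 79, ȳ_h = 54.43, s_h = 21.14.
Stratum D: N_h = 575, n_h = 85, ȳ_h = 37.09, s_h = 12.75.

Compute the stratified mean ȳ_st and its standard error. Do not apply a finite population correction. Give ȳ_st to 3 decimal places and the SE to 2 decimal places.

ȳ_st = Σ W_h ȳ_h = (275·23.60 + 1300·40.65 + 350·54.43 + 575·37.09)/2500 = 39.88490
V̂(ȳ_st) = Σ W_h² s_h²/n_h, with W_h = N_h/N and N = 2500:
  stratum A: (275/2500)²·8.31²/23 = 0.0363295
  stratum B: (1300/2500)²·17.47²/58 = 1.42287
  stratum C: (350/2500)²·21.14²/79 = 0.110876
  stratum D: (575/2500)²·12.75²/85 = 0.101171
V̂(ȳ_st) = 1.67124
SE(ȳ_st) = √1.67124 = 1.29277

ȳ_st ≈ 39.885, SE ≈ 1.29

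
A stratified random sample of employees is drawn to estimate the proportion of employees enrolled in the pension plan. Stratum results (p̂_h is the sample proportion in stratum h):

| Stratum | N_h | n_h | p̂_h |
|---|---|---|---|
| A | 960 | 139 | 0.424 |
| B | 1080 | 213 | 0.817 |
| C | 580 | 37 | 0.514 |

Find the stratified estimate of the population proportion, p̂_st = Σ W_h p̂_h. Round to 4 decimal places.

p̂_st ≈ 0.6059

N = 2620; stratum weights W_h = N_h/N.
p̂_st = Σ W_h p̂_h = (960·0.424 + 1080·0.817 + 580·0.514)/2620 = 0.60592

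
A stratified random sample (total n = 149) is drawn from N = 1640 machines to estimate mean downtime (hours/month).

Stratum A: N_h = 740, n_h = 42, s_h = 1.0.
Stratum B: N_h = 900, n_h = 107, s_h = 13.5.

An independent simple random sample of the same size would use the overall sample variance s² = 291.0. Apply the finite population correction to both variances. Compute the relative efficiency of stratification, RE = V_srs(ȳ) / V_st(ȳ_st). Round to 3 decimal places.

V̂(ȳ_st) = Σ W_h² (1 − n_h/N_h) s_h²/n_h, with W_h = N_h/N and N = 1640:
  stratum A: (740/1640)²·(1 − 42/740)·1.0²/42 = 0.00457246
  stratum B: (900/1640)²·(1 − 107/900)·13.5²/107 = 0.451972
V_st = 0.456545
V_srs = (1 − 149/1640)·291.0/149 = 1.77558
Relative efficiency = V_srs / V_st = 1.77558/0.456545 = 3.8892

RE ≈ 3.889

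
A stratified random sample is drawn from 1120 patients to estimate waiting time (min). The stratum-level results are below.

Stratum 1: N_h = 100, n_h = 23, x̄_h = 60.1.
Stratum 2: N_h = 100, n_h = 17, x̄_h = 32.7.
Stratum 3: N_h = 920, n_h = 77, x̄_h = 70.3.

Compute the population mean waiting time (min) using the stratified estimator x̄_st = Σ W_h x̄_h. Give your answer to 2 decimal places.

N = Σ N_h = 1120. Stratum weights W_h = N_h/N.
x̄_st = (100·60.1 + 100·32.7 + 920·70.3) / 1120 = 66.0321

x̄_st ≈ 66.03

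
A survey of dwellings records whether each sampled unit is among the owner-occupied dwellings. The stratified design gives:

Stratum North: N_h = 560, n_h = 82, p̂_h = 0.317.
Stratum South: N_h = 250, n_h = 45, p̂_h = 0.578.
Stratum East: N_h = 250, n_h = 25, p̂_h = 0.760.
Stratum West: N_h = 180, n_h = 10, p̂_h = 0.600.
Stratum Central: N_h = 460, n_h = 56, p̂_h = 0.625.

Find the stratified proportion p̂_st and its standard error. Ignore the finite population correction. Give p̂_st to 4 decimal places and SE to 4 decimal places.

N = 1700; stratum weights W_h = N_h/N.
p̂_st = Σ W_h p̂_h = (560·0.317 + 250·0.578 + 250·0.760 + 180·0.600 + 460·0.625)/1700 = 0.53384
V̂(p̂_st) = Σ W_h² p̂_h(1−p̂_h)/(n_h−1):
  stratum North: (560/1700)²·0.317·0.683/81 = 0.00029005
  stratum South: (250/1700)²·0.578·0.422/44 = 0.000119886
  stratum East: (250/1700)²·0.760·0.240/24 = 0.00016436
  stratum West: (180/1700)²·0.600·0.400/9 = 0.000298962
  stratum Central: (460/1700)²·0.625·0.375/55 = 0.000312008
V̂(p̂_st) = 0.00118527; SE = √V̂ = 0.0344277

p̂_st ≈ 0.5338, SE ≈ 0.0344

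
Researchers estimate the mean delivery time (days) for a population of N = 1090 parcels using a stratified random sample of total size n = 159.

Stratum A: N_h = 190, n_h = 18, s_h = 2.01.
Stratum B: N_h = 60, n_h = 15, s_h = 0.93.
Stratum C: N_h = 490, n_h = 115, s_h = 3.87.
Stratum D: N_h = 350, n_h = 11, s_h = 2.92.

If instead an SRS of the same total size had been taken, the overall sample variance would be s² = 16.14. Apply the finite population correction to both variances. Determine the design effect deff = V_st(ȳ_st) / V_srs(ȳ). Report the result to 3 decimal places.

V̂(ȳ_st) = Σ W_h² (1 − n_h/N_h) s_h²/n_h, with W_h = N_h/N and N = 1090:
  stratum A: (190/1090)²·(1 − 18/190)·2.01²/18 = 0.00617374
  stratum B: (60/1090)²·(1 − 15/60)·0.93²/15 = 0.000131034
  stratum C: (490/1090)²·(1 − 115/490)·3.87²/115 = 0.0201418
  stratum D: (350/1090)²·(1 − 11/350)·2.92²/11 = 0.0774083
V_st = 0.103855
V_srs = (1 − 159/1090)·16.14/159 = 0.0867021
deff = V_st / V_srs = 0.103855/0.0867021 = 1.1978

deff ≈ 1.198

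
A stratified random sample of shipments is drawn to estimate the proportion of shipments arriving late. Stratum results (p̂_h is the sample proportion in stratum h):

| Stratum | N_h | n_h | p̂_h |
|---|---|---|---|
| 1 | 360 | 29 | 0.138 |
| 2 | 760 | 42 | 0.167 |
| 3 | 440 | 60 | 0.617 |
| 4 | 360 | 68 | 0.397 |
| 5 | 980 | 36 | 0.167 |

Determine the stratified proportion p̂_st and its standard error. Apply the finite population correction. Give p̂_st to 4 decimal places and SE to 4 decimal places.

p̂_st ≈ 0.2602, SE ≈ 0.0290

N = 2900; stratum weights W_h = N_h/N.
p̂_st = Σ W_h p̂_h = (360·0.138 + 760·0.167 + 440·0.617 + 360·0.397 + 980·0.167)/2900 = 0.26023
V̂(p̂_st) = Σ W_h² (1 − n_h/N_h) p̂_h(1−p̂_h)/(n_h−1):
  stratum 1: (360/2900)²·(1 − 29/360)·0.138·0.862/28 = 6.01953e-05
  stratum 2: (760/2900)²·(1 − 42/760)·0.167·0.833/41 = 0.00022015
  stratum 3: (440/2900)²·(1 − 60/440)·0.617·0.383/59 = 7.96292e-05
  stratum 4: (360/2900)²·(1 − 68/360)·0.397·0.603/67 = 4.46604e-05
  stratum 5: (980/2900)²·(1 − 36/980)·0.167·0.833/35 = 0.000437215
V̂(p̂_st) = 0.000841851; SE = √V̂ = 0.0290147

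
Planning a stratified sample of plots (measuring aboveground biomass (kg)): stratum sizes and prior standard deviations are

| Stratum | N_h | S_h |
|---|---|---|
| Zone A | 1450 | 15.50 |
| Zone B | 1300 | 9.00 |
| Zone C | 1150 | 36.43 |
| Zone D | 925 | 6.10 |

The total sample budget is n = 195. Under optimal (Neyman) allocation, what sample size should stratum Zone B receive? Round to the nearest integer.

28

Neyman allocation: n_h = n · N_h S_h / Σ N_i S_i, with n = 195.
  stratum Zone A: N_h·S_h = 1450·15.50 = 22475.00
  stratum Zone B: N_h·S_h = 1300·9.00 = 11700.00
  stratum Zone C: N_h·S_h = 1150·36.43 = 41894.50
  stratum Zone D: N_h·S_h = 925·6.10 = 5642.50
Σ N_h S_h = 81712.00
n for stratum Zone B = 195·11700.00/81712.00 = 27.921 → 28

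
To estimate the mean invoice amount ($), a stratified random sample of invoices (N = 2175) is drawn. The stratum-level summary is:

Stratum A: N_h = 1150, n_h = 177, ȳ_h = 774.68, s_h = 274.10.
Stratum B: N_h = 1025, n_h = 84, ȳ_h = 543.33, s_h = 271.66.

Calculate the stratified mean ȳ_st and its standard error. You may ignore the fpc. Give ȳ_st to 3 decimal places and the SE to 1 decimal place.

ȳ_st ≈ 665.653, SE ≈ 17.7

ȳ_st = Σ W_h ȳ_h = (1150·774.68 + 1025·543.33)/2175 = 665.65299
V̂(ȳ_st) = Σ W_h² s_h²/n_h, with W_h = N_h/N and N = 2175:
  stratum A: (1150/2175)²·274.10²/177 = 118.665
  stratum B: (1025/2175)²·271.66²/84 = 195.12
V̂(ȳ_st) = 313.785
SE(ȳ_st) = √313.785 = 17.714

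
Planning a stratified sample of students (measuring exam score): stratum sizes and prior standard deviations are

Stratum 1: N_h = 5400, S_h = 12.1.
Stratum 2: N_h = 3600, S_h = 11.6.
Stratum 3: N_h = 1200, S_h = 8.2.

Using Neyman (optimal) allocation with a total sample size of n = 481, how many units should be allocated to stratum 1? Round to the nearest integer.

Neyman allocation: n_h = n · N_h S_h / Σ N_i S_i, with n = 481.
  stratum 1: N_h·S_h = 5400·12.1 = 65340.00
  stratum 2: N_h·S_h = 3600·11.6 = 41760.00
  stratum 3: N_h·S_h = 1200·8.2 = 9840.00
Σ N_h S_h = 116940.00
n for stratum 1 = 481·65340.00/116940.00 = 268.758 → 269

269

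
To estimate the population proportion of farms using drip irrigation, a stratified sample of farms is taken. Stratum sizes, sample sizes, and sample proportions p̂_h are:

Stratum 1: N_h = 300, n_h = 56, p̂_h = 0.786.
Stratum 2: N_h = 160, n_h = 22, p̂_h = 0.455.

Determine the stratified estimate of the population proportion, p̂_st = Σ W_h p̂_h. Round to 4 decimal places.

p̂_st ≈ 0.6709

N = 460; stratum weights W_h = N_h/N.
p̂_st = Σ W_h p̂_h = (300·0.786 + 160·0.455)/460 = 0.67087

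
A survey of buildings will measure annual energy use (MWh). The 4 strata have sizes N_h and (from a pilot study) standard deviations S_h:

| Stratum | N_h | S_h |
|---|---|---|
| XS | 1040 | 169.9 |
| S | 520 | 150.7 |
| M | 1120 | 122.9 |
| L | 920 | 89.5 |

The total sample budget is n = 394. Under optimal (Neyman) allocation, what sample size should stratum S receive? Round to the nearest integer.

65

Neyman allocation: n_h = n · N_h S_h / Σ N_i S_i, with n = 394.
  stratum XS: N_h·S_h = 1040·169.9 = 176696.00
  stratum S: N_h·S_h = 520·150.7 = 78364.00
  stratum M: N_h·S_h = 1120·122.9 = 137648.00
  stratum L: N_h·S_h = 920·89.5 = 82340.00
Σ N_h S_h = 475048.00
n for stratum S = 394·78364.00/475048.00 = 64.994 → 65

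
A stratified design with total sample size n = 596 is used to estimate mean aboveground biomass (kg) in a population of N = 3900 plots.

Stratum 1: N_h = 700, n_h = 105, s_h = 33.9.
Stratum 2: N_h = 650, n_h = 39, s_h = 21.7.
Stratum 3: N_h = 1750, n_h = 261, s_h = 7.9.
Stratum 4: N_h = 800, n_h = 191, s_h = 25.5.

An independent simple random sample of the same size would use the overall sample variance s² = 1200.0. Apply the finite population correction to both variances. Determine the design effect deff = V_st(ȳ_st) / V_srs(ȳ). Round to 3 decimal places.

V̂(ȳ_st) = Σ W_h² (1 − n_h/N_h) s_h²/n_h, with W_h = N_h/N and N = 3900:
  stratum 1: (700/3900)²·(1 − 105/700)·33.9²/105 = 0.299706
  stratum 2: (650/3900)²·(1 − 39/650)·21.7²/39 = 0.315268
  stratum 3: (1750/3900)²·(1 − 261/1750)·7.9²/261 = 0.0409654
  stratum 4: (800/3900)²·(1 − 191/800)·25.5²/191 = 0.10905
V_st = 0.76499
V_srs = (1 − 596/3900)·1200.0/596 = 1.70573
deff = V_st / V_srs = 0.76499/1.70573 = 0.4485

deff ≈ 0.448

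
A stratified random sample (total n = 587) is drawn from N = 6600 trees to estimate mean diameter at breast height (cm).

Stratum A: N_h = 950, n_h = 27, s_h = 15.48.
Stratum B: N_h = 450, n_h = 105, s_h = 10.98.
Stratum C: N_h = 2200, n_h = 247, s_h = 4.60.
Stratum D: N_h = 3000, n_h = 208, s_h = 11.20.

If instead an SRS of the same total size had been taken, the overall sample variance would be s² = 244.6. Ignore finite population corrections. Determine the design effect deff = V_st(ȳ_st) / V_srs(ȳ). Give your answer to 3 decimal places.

V̂(ȳ_st) = Σ W_h² s_h²/n_h, with W_h = N_h/N and N = 6600:
  stratum A: (950/6600)²·15.48²/27 = 0.183881
  stratum B: (450/6600)²·10.98²/105 = 0.00533768
  stratum C: (2200/6600)²·4.60²/247 = 0.00951867
  stratum D: (3000/6600)²·11.20²/208 = 0.124603
V_st = 0.32334
V_srs = s²/n = 244.6/587 = 0.416695
deff = V_st / V_srs = 0.32334/0.416695 = 0.7760

deff ≈ 0.776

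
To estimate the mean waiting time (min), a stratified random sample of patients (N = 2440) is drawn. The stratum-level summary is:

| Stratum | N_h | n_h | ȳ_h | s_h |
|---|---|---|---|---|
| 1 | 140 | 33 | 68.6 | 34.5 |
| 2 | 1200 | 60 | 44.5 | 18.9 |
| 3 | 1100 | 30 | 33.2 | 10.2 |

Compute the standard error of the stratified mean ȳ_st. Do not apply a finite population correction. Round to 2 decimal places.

V̂(ȳ_st) = Σ W_h² s_h²/n_h, with W_h = N_h/N and N = 2440:
  stratum 1: (140/2440)²·34.5²/33 = 0.118741
  stratum 2: (1200/2440)²·18.9²/60 = 1.43998
  stratum 3: (1100/2440)²·10.2²/30 = 0.704831
V̂(ȳ_st) = 2.26355
SE(ȳ_st) = √2.26355 = 1.50451

SE(ȳ_st) ≈ 1.50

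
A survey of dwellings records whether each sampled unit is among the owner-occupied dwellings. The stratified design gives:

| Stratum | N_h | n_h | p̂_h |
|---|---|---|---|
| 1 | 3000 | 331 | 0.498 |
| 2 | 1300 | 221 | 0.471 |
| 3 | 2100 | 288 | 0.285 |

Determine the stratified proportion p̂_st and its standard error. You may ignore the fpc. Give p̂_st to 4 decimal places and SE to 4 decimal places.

N = 6400; stratum weights W_h = N_h/N.
p̂_st = Σ W_h p̂_h = (3000·0.498 + 1300·0.471 + 2100·0.285)/6400 = 0.42263
V̂(p̂_st) = Σ W_h² p̂_h(1−p̂_h)/(n_h−1):
  stratum 1: (3000/6400)²·0.498·0.502/330 = 0.000166457
  stratum 2: (1300/6400)²·0.471·0.529/220 = 4.67284e-05
  stratum 3: (2100/6400)²·0.285·0.715/287 = 7.64447e-05
V̂(p̂_st) = 0.00028963; SE = √V̂ = 0.0170185

p̂_st ≈ 0.4226, SE ≈ 0.0170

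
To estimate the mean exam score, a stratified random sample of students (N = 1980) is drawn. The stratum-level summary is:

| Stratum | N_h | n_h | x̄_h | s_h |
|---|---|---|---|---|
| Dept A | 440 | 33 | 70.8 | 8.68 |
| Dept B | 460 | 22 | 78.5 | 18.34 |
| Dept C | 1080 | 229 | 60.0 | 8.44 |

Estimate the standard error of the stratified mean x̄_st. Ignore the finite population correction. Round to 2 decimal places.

V̂(x̄_st) = Σ W_h² s_h²/n_h, with W_h = N_h/N and N = 1980:
  stratum Dept A: (440/1980)²·8.68²/33 = 0.112746
  stratum Dept B: (460/1980)²·18.34²/22 = 0.825204
  stratum Dept C: (1080/1980)²·8.44²/229 = 0.0925479
V̂(x̄_st) = 1.0305
SE(x̄_st) = √1.0305 = 1.01513

SE(x̄_st) ≈ 1.02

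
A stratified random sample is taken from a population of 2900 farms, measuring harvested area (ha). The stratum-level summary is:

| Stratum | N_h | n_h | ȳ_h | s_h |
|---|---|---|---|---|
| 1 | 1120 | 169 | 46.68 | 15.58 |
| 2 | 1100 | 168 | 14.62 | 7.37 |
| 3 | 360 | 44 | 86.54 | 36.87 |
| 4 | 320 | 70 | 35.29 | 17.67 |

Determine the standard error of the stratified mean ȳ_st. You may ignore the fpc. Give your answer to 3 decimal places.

SE(ȳ_st) ≈ 0.889

V̂(ȳ_st) = Σ W_h² s_h²/n_h, with W_h = N_h/N and N = 2900:
  stratum 1: (1120/2900)²·15.58²/169 = 0.214234
  stratum 2: (1100/2900)²·7.37²/168 = 0.0465174
  stratum 3: (360/2900)²·36.87²/44 = 0.476105
  stratum 4: (320/2900)²·17.67²/70 = 0.0543099
V̂(ȳ_st) = 0.791166
SE(ȳ_st) = √0.791166 = 0.889475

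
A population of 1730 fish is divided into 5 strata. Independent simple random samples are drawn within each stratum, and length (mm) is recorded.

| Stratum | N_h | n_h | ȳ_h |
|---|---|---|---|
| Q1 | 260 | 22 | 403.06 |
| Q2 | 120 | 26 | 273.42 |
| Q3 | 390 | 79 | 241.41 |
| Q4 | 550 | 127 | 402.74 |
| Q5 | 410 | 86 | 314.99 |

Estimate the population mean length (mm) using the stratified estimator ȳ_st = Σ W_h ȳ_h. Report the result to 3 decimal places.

N = Σ N_h = 1730. Stratum weights W_h = N_h/N.
ȳ_st = (260·403.06 + 120·273.42 + 390·241.41 + 550·402.74 + 410·314.99) / 1730 = 336.65249

ȳ_st ≈ 336.652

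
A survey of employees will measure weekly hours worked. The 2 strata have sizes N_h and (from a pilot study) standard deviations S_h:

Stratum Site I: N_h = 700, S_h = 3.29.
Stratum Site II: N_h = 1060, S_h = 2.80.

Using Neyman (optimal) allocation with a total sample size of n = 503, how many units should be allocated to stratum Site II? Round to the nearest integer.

Neyman allocation: n_h = n · N_h S_h / Σ N_i S_i, with n = 503.
  stratum Site I: N_h·S_h = 700·3.29 = 2303.00
  stratum Site II: N_h·S_h = 1060·2.80 = 2968.00
Σ N_h S_h = 5271.00
n for stratum Site II = 503·2968.00/5271.00 = 283.230 → 283

283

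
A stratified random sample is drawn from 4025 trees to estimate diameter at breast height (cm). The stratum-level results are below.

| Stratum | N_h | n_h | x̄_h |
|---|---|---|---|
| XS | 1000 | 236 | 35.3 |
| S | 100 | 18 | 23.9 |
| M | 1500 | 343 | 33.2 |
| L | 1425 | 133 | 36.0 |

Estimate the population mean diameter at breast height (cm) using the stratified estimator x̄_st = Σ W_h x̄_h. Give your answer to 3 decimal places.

x̄_st ≈ 34.482

N = Σ N_h = 4025. Stratum weights W_h = N_h/N.
x̄_st = (1000·35.3 + 100·23.9 + 1500·33.2 + 1425·36.0) / 4025 = 34.48199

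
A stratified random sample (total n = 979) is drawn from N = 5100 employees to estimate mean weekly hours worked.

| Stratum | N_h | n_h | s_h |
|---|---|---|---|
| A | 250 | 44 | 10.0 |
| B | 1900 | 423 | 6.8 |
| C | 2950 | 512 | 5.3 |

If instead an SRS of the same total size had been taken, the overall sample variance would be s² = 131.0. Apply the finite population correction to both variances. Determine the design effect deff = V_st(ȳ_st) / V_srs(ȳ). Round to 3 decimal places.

V̂(ȳ_st) = Σ W_h² (1 − n_h/N_h) s_h²/n_h, with W_h = N_h/N and N = 5100:
  stratum A: (250/5100)²·(1 − 44/250)·10.0²/44 = 0.00450002
  stratum B: (1900/5100)²·(1 − 423/1900)·6.8²/423 = 0.0117943
  stratum C: (2950/5100)²·(1 − 512/2950)·5.3²/512 = 0.0151704
V_st = 0.0314647
V_srs = (1 − 979/5100)·131.0/979 = 0.108124
deff = V_st / V_srs = 0.0314647/0.108124 = 0.2910

deff ≈ 0.291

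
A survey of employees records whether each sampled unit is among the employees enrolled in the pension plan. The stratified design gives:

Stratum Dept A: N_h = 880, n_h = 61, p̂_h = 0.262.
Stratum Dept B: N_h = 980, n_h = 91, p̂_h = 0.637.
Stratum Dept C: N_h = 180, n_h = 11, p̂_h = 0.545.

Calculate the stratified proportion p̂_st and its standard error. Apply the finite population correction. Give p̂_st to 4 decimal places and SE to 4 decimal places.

p̂_st ≈ 0.4671, SE ≈ 0.0357

N = 2040; stratum weights W_h = N_h/N.
p̂_st = Σ W_h p̂_h = (880·0.262 + 980·0.637 + 180·0.545)/2040 = 0.46712
V̂(p̂_st) = Σ W_h² (1 − n_h/N_h) p̂_h(1−p̂_h)/(n_h−1):
  stratum Dept A: (880/2040)²·(1 − 61/880)·0.262·0.738/60 = 0.000558101
  stratum Dept B: (980/2040)²·(1 − 91/980)·0.637·0.363/90 = 0.000537862
  stratum Dept C: (180/2040)²·(1 − 11/180)·0.545·0.455/10 = 0.000181262
V̂(p̂_st) = 0.00127723; SE = √V̂ = 0.0357383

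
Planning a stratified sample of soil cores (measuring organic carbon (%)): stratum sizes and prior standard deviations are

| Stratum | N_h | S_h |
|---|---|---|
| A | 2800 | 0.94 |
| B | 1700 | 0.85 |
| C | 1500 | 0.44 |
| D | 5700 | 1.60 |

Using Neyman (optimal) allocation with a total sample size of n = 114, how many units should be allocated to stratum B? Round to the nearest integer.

Neyman allocation: n_h = n · N_h S_h / Σ N_i S_i, with n = 114.
  stratum A: N_h·S_h = 2800·0.94 = 2632.00
  stratum B: N_h·S_h = 1700·0.85 = 1445.00
  stratum C: N_h·S_h = 1500·0.44 = 660.00
  stratum D: N_h·S_h = 5700·1.60 = 9120.00
Σ N_h S_h = 13857.00
n for stratum B = 114·1445.00/13857.00 = 11.888 → 12

12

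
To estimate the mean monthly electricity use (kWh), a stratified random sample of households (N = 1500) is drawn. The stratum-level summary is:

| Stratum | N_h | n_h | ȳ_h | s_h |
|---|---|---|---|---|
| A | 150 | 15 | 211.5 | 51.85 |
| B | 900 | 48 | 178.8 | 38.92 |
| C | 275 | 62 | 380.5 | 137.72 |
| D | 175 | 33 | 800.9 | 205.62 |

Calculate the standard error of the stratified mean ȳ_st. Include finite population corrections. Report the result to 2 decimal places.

V̂(ȳ_st) = Σ W_h² (1 − n_h/N_h) s_h²/n_h, with W_h = N_h/N and N = 1500:
  stratum A: (150/1500)²·(1 − 15/150)·51.85²/15 = 1.61305
  stratum B: (900/1500)²·(1 − 48/900)·38.92²/48 = 10.7548
  stratum C: (275/1500)²·(1 − 62/275)·137.72²/62 = 7.96402
  stratum D: (175/1500)²·(1 − 33/175)·205.62²/33 = 14.1501
V̂(ȳ_st) = 34.482
SE(ȳ_st) = √34.482 = 5.87214

SE(ȳ_st) ≈ 5.87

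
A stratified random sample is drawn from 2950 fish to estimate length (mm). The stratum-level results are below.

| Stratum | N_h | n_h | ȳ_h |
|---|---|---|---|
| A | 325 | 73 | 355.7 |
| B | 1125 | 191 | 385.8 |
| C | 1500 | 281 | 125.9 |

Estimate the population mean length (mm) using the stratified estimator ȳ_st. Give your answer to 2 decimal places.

ȳ_st ≈ 250.33

N = Σ N_h = 2950. Stratum weights W_h = N_h/N.
ȳ_st = (325·355.7 + 1125·385.8 + 1500·125.9) / 2950 = 250.3314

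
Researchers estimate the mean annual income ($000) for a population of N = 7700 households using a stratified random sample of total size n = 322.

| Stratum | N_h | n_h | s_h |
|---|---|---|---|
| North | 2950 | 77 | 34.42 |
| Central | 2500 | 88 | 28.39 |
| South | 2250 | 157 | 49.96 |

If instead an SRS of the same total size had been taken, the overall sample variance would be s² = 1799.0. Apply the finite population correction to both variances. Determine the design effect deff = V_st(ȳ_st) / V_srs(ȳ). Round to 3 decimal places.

deff ≈ 0.821

V̂(ȳ_st) = Σ W_h² (1 − n_h/N_h) s_h²/n_h, with W_h = N_h/N and N = 7700:
  stratum North: (2950/7700)²·(1 − 77/2950)·34.42²/77 = 2.19942
  stratum Central: (2500/7700)²·(1 − 88/2500)·28.39²/88 = 0.931502
  stratum South: (2250/7700)²·(1 − 157/2250)·49.96²/157 = 1.26274
V_st = 4.39366
V_srs = (1 − 322/7700)·1799.0/322 = 5.35332
deff = V_st / V_srs = 4.39366/5.35332 = 0.8207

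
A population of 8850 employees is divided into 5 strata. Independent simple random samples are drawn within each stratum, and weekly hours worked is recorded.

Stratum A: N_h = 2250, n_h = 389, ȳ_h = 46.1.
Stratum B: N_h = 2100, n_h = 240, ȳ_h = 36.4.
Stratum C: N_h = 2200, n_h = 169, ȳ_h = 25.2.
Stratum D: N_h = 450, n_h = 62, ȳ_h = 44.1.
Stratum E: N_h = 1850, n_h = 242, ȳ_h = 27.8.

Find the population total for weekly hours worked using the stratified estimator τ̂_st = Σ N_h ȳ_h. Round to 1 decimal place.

τ̂_st = Σ N_h ȳ_h = 2250·46.1 + 2100·36.4 + 2200·25.2 + 450·44.1 + 1850·27.8 = 306880.0

τ̂_st ≈ 306880.0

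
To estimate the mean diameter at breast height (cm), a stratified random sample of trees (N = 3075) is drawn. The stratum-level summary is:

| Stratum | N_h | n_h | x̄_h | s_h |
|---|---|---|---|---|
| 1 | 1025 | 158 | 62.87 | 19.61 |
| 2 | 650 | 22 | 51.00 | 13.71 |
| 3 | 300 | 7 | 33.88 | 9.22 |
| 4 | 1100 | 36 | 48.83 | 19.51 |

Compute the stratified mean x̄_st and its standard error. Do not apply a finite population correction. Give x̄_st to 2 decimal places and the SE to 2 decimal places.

x̄_st = Σ W_h x̄_h = (1025·62.87 + 650·51.00 + 300·33.88 + 1100·48.83)/3075 = 52.51016
V̂(x̄_st) = Σ W_h² s_h²/n_h, with W_h = N_h/N and N = 3075:
  stratum 1: (1025/3075)²·19.61²/158 = 0.27043
  stratum 2: (650/3075)²·13.71²/22 = 0.381758
  stratum 3: (300/3075)²·9.22²/7 = 0.115589
  stratum 4: (1100/3075)²·19.51²/36 = 1.35303
V̂(x̄_st) = 2.12081
SE(x̄_st) = √2.12081 = 1.4563

x̄_st ≈ 52.51, SE ≈ 1.46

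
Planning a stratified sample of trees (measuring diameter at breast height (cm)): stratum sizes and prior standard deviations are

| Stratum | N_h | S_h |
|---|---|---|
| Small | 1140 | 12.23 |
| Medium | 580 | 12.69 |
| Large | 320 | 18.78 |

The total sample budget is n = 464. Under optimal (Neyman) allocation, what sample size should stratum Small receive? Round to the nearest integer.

Neyman allocation: n_h = n · N_h S_h / Σ N_i S_i, with n = 464.
  stratum Small: N_h·S_h = 1140·12.23 = 13942.20
  stratum Medium: N_h·S_h = 580·12.69 = 7360.20
  stratum Large: N_h·S_h = 320·18.78 = 6009.60
Σ N_h S_h = 27312.00
n for stratum Small = 464·13942.20/27312.00 = 236.862 → 237

237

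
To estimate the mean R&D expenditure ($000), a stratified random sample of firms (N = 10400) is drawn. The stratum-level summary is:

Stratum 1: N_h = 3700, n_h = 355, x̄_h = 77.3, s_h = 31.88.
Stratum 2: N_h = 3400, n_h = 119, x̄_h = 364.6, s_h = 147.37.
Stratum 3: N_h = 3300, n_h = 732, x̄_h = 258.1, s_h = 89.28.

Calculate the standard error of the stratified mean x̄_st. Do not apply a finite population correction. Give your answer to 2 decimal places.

V̂(x̄_st) = Σ W_h² s_h²/n_h, with W_h = N_h/N and N = 10400:
  stratum 1: (3700/10400)²·31.88²/355 = 0.362364
  stratum 2: (3400/10400)²·147.37²/119 = 19.5057
  stratum 3: (3300/10400)²·89.28²/732 = 1.09637
V̂(x̄_st) = 20.9645
SE(x̄_st) = √20.9645 = 4.5787

SE(x̄_st) ≈ 4.58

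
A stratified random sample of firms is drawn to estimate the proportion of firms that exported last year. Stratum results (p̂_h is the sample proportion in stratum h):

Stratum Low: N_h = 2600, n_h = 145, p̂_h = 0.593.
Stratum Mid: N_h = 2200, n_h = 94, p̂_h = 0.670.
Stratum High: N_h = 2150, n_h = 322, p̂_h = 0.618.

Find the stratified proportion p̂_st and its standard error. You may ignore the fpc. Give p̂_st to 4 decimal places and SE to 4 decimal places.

p̂_st ≈ 0.6251, SE ≈ 0.0233

N = 6950; stratum weights W_h = N_h/N.
p̂_st = Σ W_h p̂_h = (2600·0.593 + 2200·0.670 + 2150·0.618)/6950 = 0.62511
V̂(p̂_st) = Σ W_h² p̂_h(1−p̂_h)/(n_h−1):
  stratum Low: (2600/6950)²·0.593·0.407/144 = 0.000234565
  stratum Mid: (2200/6950)²·0.670·0.330/93 = 0.000238222
  stratum High: (2150/6950)²·0.618·0.382/321 = 7.03808e-05
V̂(p̂_st) = 0.000543168; SE = √V̂ = 0.023306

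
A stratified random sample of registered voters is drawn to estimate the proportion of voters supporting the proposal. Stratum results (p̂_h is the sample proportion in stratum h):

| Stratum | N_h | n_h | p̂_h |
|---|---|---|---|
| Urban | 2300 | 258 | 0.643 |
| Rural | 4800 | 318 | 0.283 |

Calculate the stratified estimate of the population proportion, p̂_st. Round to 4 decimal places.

p̂_st ≈ 0.3996

N = 7100; stratum weights W_h = N_h/N.
p̂_st = Σ W_h p̂_h = (2300·0.643 + 4800·0.283)/7100 = 0.39962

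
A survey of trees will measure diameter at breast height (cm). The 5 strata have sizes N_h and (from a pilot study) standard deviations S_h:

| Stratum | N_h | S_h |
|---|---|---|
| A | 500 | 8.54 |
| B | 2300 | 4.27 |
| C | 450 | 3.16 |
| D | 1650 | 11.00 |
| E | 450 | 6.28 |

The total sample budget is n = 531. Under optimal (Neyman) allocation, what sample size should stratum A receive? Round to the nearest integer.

62

Neyman allocation: n_h = n · N_h S_h / Σ N_i S_i, with n = 531.
  stratum A: N_h·S_h = 500·8.54 = 4270.00
  stratum B: N_h·S_h = 2300·4.27 = 9821.00
  stratum C: N_h·S_h = 450·3.16 = 1422.00
  stratum D: N_h·S_h = 1650·11.00 = 18150.00
  stratum E: N_h·S_h = 450·6.28 = 2826.00
Σ N_h S_h = 36489.00
n for stratum A = 531·4270.00/36489.00 = 62.138 → 62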